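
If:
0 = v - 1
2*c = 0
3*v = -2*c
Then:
No Solution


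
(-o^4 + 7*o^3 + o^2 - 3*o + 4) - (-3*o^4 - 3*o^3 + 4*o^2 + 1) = 2*o^4 + 10*o^3 - 3*o^2 - 3*o + 3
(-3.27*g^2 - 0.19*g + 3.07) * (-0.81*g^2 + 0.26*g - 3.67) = 2.6487*g^4 - 0.6963*g^3 + 9.4648*g^2 + 1.4955*g - 11.2669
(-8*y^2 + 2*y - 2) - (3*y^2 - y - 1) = -11*y^2 + 3*y - 1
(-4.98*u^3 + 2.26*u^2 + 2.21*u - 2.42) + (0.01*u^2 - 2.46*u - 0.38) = -4.98*u^3 + 2.27*u^2 - 0.25*u - 2.8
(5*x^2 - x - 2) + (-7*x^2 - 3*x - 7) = -2*x^2 - 4*x - 9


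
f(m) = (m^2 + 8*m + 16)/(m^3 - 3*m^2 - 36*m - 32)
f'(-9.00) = 0.00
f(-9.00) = -0.04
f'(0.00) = 0.31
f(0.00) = -0.50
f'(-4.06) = 0.03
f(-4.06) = -0.00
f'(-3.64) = 0.04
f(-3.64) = 0.01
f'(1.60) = 0.02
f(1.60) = -0.34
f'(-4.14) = 0.02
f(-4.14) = -0.00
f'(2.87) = -0.03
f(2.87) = -0.35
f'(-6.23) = 0.01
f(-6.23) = -0.03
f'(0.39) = 0.15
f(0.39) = -0.42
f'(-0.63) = 2.42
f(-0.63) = -1.06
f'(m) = (2*m + 8)/(m^3 - 3*m^2 - 36*m - 32) + (-3*m^2 + 6*m + 36)*(m^2 + 8*m + 16)/(m^3 - 3*m^2 - 36*m - 32)^2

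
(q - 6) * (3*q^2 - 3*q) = 3*q^3 - 21*q^2 + 18*q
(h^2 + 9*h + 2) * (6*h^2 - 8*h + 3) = 6*h^4 + 46*h^3 - 57*h^2 + 11*h + 6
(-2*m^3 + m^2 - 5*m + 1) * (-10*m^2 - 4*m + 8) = 20*m^5 - 2*m^4 + 30*m^3 + 18*m^2 - 44*m + 8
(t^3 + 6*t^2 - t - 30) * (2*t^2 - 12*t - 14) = 2*t^5 - 88*t^3 - 132*t^2 + 374*t + 420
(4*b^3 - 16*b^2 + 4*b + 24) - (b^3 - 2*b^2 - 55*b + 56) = 3*b^3 - 14*b^2 + 59*b - 32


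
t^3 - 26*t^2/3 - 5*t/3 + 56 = (t - 8)*(t - 3)*(t + 7/3)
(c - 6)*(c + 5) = c^2 - c - 30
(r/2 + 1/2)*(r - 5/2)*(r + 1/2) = r^3/2 - r^2/2 - 13*r/8 - 5/8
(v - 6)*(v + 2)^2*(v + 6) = v^4 + 4*v^3 - 32*v^2 - 144*v - 144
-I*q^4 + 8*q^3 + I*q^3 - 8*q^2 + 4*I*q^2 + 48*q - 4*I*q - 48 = (q - 2*I)*(q + 4*I)*(q + 6*I)*(-I*q + I)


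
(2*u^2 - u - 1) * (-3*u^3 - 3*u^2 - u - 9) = -6*u^5 - 3*u^4 + 4*u^3 - 14*u^2 + 10*u + 9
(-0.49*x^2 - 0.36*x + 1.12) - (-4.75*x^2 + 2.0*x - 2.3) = 4.26*x^2 - 2.36*x + 3.42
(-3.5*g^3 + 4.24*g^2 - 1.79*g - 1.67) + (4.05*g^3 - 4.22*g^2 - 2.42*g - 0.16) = 0.55*g^3 + 0.0200000000000005*g^2 - 4.21*g - 1.83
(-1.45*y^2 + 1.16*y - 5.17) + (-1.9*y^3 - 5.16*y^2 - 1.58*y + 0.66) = -1.9*y^3 - 6.61*y^2 - 0.42*y - 4.51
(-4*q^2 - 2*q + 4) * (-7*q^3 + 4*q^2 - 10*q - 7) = 28*q^5 - 2*q^4 + 4*q^3 + 64*q^2 - 26*q - 28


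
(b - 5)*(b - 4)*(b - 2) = b^3 - 11*b^2 + 38*b - 40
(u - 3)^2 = u^2 - 6*u + 9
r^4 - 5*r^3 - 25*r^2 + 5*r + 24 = (r - 8)*(r - 1)*(r + 1)*(r + 3)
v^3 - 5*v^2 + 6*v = v*(v - 3)*(v - 2)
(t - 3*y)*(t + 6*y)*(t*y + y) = t^3*y + 3*t^2*y^2 + t^2*y - 18*t*y^3 + 3*t*y^2 - 18*y^3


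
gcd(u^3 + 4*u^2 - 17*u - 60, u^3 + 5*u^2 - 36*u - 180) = u + 5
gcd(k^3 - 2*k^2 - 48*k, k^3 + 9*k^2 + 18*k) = k^2 + 6*k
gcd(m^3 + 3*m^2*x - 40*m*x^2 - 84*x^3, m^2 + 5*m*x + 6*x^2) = m + 2*x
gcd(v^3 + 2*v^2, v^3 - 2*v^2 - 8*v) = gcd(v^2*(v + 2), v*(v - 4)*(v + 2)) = v^2 + 2*v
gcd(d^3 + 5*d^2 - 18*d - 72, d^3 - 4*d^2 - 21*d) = d + 3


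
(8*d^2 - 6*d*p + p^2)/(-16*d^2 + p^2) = (-2*d + p)/(4*d + p)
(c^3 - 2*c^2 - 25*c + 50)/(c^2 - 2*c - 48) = (-c^3 + 2*c^2 + 25*c - 50)/(-c^2 + 2*c + 48)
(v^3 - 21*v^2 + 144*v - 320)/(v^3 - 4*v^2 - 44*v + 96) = (v^2 - 13*v + 40)/(v^2 + 4*v - 12)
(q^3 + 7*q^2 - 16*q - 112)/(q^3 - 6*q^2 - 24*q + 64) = (q^2 + 3*q - 28)/(q^2 - 10*q + 16)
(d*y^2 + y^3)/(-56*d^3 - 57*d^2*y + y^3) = y^2/(-56*d^2 - d*y + y^2)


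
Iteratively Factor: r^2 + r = (r + 1)*(r)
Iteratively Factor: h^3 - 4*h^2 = (h)*(h^2 - 4*h) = h*(h - 4)*(h)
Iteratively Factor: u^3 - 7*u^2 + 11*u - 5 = (u - 1)*(u^2 - 6*u + 5) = (u - 5)*(u - 1)*(u - 1)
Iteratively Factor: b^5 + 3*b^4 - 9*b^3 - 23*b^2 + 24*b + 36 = (b - 2)*(b^4 + 5*b^3 + b^2 - 21*b - 18) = (b - 2)*(b + 3)*(b^3 + 2*b^2 - 5*b - 6) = (b - 2)^2*(b + 3)*(b^2 + 4*b + 3) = (b - 2)^2*(b + 1)*(b + 3)*(b + 3)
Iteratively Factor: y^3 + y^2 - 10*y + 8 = (y + 4)*(y^2 - 3*y + 2) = (y - 1)*(y + 4)*(y - 2)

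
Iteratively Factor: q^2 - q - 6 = (q - 3)*(q + 2)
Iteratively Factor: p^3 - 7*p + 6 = (p + 3)*(p^2 - 3*p + 2) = (p - 1)*(p + 3)*(p - 2)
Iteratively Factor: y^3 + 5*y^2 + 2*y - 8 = (y + 2)*(y^2 + 3*y - 4) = (y + 2)*(y + 4)*(y - 1)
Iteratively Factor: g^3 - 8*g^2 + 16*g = (g - 4)*(g^2 - 4*g) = (g - 4)^2*(g)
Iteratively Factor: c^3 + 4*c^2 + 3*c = (c + 3)*(c^2 + c) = c*(c + 3)*(c + 1)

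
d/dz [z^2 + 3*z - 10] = 2*z + 3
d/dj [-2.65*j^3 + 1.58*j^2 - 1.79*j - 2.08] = -7.95*j^2 + 3.16*j - 1.79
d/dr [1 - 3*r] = -3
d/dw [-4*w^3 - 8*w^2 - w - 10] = -12*w^2 - 16*w - 1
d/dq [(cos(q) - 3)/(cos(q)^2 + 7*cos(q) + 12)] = (cos(q)^2 - 6*cos(q) - 33)*sin(q)/(cos(q)^2 + 7*cos(q) + 12)^2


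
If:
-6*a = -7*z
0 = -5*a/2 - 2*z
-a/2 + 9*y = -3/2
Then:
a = 0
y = -1/6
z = 0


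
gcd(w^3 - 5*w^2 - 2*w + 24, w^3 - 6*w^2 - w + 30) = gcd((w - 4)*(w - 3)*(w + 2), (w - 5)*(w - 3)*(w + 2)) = w^2 - w - 6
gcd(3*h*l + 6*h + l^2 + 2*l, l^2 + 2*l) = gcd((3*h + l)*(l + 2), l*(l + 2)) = l + 2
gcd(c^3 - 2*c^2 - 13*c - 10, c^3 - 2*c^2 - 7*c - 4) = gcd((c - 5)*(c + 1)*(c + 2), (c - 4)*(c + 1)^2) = c + 1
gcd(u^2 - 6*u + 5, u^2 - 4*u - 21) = 1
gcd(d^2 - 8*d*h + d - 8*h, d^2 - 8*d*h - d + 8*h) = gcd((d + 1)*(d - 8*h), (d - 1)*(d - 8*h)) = d - 8*h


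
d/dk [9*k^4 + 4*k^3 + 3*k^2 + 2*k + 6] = 36*k^3 + 12*k^2 + 6*k + 2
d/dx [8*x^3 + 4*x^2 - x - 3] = 24*x^2 + 8*x - 1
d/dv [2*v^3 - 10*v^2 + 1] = 2*v*(3*v - 10)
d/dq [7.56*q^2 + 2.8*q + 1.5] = 15.12*q + 2.8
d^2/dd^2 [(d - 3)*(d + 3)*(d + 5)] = 6*d + 10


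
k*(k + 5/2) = k^2 + 5*k/2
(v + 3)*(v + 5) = v^2 + 8*v + 15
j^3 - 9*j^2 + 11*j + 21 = (j - 7)*(j - 3)*(j + 1)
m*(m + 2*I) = m^2 + 2*I*m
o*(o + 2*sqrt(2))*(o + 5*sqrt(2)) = o^3 + 7*sqrt(2)*o^2 + 20*o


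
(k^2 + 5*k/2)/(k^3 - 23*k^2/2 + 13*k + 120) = k/(k^2 - 14*k + 48)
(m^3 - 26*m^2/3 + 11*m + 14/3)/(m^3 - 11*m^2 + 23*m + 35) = (3*m^2 - 5*m - 2)/(3*(m^2 - 4*m - 5))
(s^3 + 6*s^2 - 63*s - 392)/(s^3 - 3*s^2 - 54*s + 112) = (s + 7)/(s - 2)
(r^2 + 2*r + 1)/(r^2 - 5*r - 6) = (r + 1)/(r - 6)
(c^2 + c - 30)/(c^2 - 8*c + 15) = (c + 6)/(c - 3)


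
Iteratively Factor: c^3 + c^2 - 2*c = (c - 1)*(c^2 + 2*c) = c*(c - 1)*(c + 2)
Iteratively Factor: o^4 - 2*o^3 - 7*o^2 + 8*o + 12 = (o - 2)*(o^3 - 7*o - 6) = (o - 2)*(o + 1)*(o^2 - o - 6) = (o - 3)*(o - 2)*(o + 1)*(o + 2)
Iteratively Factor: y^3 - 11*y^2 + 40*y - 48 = (y - 4)*(y^2 - 7*y + 12) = (y - 4)^2*(y - 3)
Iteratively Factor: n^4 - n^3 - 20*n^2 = (n)*(n^3 - n^2 - 20*n) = n*(n - 5)*(n^2 + 4*n) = n*(n - 5)*(n + 4)*(n)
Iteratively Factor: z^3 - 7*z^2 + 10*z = (z - 5)*(z^2 - 2*z) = (z - 5)*(z - 2)*(z)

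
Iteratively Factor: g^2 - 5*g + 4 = (g - 4)*(g - 1)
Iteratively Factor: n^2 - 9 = (n - 3)*(n + 3)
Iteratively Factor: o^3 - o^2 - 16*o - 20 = (o - 5)*(o^2 + 4*o + 4) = (o - 5)*(o + 2)*(o + 2)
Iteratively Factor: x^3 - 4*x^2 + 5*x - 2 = (x - 1)*(x^2 - 3*x + 2) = (x - 1)^2*(x - 2)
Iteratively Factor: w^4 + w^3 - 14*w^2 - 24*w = (w + 2)*(w^3 - w^2 - 12*w) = (w + 2)*(w + 3)*(w^2 - 4*w) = (w - 4)*(w + 2)*(w + 3)*(w)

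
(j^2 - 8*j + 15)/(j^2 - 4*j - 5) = (j - 3)/(j + 1)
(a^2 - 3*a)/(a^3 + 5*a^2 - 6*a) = (a - 3)/(a^2 + 5*a - 6)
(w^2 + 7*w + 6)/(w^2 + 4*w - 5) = (w^2 + 7*w + 6)/(w^2 + 4*w - 5)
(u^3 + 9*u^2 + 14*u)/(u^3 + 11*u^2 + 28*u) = (u + 2)/(u + 4)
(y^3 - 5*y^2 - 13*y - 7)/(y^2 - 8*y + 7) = (y^2 + 2*y + 1)/(y - 1)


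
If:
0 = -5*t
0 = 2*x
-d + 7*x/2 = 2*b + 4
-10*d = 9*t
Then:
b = -2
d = 0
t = 0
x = 0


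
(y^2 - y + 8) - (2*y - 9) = y^2 - 3*y + 17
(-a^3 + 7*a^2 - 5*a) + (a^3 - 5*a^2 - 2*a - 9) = 2*a^2 - 7*a - 9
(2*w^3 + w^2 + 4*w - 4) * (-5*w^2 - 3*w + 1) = -10*w^5 - 11*w^4 - 21*w^3 + 9*w^2 + 16*w - 4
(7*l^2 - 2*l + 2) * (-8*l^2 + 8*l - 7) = -56*l^4 + 72*l^3 - 81*l^2 + 30*l - 14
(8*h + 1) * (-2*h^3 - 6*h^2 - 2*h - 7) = -16*h^4 - 50*h^3 - 22*h^2 - 58*h - 7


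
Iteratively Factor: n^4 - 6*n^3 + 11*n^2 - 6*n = (n - 1)*(n^3 - 5*n^2 + 6*n) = (n - 2)*(n - 1)*(n^2 - 3*n) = n*(n - 2)*(n - 1)*(n - 3)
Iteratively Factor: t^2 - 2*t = (t - 2)*(t)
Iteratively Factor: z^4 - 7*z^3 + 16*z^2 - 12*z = (z)*(z^3 - 7*z^2 + 16*z - 12) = z*(z - 2)*(z^2 - 5*z + 6) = z*(z - 2)^2*(z - 3)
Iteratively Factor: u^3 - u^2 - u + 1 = (u + 1)*(u^2 - 2*u + 1) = (u - 1)*(u + 1)*(u - 1)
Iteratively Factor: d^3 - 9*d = (d + 3)*(d^2 - 3*d) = (d - 3)*(d + 3)*(d)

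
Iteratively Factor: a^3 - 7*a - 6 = (a + 2)*(a^2 - 2*a - 3) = (a - 3)*(a + 2)*(a + 1)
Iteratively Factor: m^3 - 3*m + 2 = (m + 2)*(m^2 - 2*m + 1) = (m - 1)*(m + 2)*(m - 1)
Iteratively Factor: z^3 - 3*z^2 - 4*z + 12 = (z - 3)*(z^2 - 4) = (z - 3)*(z - 2)*(z + 2)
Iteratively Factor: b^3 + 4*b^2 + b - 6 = (b + 3)*(b^2 + b - 2) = (b + 2)*(b + 3)*(b - 1)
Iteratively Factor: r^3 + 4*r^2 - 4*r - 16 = (r + 2)*(r^2 + 2*r - 8) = (r - 2)*(r + 2)*(r + 4)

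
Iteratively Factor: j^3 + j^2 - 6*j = (j - 2)*(j^2 + 3*j) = (j - 2)*(j + 3)*(j)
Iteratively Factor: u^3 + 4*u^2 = (u)*(u^2 + 4*u) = u^2*(u + 4)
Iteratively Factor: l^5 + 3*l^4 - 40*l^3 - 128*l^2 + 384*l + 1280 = (l + 4)*(l^4 - l^3 - 36*l^2 + 16*l + 320) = (l - 4)*(l + 4)*(l^3 + 3*l^2 - 24*l - 80) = (l - 5)*(l - 4)*(l + 4)*(l^2 + 8*l + 16) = (l - 5)*(l - 4)*(l + 4)^2*(l + 4)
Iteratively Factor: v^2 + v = (v)*(v + 1)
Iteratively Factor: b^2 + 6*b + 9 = (b + 3)*(b + 3)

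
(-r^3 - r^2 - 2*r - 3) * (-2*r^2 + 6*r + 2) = 2*r^5 - 4*r^4 - 4*r^3 - 8*r^2 - 22*r - 6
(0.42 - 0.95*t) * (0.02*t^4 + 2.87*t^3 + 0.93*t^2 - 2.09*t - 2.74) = -0.019*t^5 - 2.7181*t^4 + 0.3219*t^3 + 2.3761*t^2 + 1.7252*t - 1.1508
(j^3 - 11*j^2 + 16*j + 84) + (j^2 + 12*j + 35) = j^3 - 10*j^2 + 28*j + 119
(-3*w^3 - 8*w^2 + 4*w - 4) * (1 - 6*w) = 18*w^4 + 45*w^3 - 32*w^2 + 28*w - 4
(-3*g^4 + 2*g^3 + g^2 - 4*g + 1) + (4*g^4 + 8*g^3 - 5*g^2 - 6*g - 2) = g^4 + 10*g^3 - 4*g^2 - 10*g - 1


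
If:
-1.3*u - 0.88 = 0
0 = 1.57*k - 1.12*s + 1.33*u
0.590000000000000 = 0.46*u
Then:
No Solution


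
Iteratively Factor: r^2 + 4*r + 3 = (r + 1)*(r + 3)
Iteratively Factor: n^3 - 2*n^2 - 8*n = (n)*(n^2 - 2*n - 8) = n*(n - 4)*(n + 2)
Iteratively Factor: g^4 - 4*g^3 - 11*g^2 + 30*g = (g - 5)*(g^3 + g^2 - 6*g) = (g - 5)*(g - 2)*(g^2 + 3*g) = (g - 5)*(g - 2)*(g + 3)*(g)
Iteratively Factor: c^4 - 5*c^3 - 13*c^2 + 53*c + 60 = (c - 4)*(c^3 - c^2 - 17*c - 15) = (c - 4)*(c + 1)*(c^2 - 2*c - 15) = (c - 5)*(c - 4)*(c + 1)*(c + 3)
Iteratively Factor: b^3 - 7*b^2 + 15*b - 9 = (b - 3)*(b^2 - 4*b + 3) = (b - 3)^2*(b - 1)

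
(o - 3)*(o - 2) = o^2 - 5*o + 6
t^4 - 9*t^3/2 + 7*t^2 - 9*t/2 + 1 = (t - 2)*(t - 1)^2*(t - 1/2)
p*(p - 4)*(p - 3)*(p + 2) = p^4 - 5*p^3 - 2*p^2 + 24*p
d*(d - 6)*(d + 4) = d^3 - 2*d^2 - 24*d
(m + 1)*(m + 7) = m^2 + 8*m + 7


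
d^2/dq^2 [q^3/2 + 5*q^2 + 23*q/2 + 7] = 3*q + 10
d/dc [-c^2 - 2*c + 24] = -2*c - 2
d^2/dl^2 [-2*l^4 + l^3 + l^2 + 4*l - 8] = -24*l^2 + 6*l + 2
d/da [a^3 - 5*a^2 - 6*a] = 3*a^2 - 10*a - 6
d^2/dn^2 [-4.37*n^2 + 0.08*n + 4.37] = -8.74000000000000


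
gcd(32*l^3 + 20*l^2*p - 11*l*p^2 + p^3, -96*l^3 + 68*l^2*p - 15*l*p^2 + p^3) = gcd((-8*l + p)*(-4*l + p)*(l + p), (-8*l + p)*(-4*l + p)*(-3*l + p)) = 32*l^2 - 12*l*p + p^2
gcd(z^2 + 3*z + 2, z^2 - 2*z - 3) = z + 1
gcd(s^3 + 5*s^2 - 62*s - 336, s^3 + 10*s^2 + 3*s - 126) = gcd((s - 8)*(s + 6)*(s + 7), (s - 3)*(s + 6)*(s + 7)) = s^2 + 13*s + 42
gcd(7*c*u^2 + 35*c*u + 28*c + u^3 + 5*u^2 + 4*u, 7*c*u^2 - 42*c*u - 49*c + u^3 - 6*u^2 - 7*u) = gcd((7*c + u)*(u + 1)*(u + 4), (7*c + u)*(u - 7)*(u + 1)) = 7*c*u + 7*c + u^2 + u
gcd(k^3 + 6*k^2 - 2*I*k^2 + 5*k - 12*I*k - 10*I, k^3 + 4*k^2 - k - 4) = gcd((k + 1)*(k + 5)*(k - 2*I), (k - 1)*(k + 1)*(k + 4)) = k + 1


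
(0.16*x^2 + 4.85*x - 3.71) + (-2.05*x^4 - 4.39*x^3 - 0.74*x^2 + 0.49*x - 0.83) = -2.05*x^4 - 4.39*x^3 - 0.58*x^2 + 5.34*x - 4.54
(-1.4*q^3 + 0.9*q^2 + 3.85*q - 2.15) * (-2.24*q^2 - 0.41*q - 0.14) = 3.136*q^5 - 1.442*q^4 - 8.797*q^3 + 3.1115*q^2 + 0.3425*q + 0.301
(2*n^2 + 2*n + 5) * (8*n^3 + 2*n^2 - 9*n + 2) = 16*n^5 + 20*n^4 + 26*n^3 - 4*n^2 - 41*n + 10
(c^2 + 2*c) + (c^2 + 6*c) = 2*c^2 + 8*c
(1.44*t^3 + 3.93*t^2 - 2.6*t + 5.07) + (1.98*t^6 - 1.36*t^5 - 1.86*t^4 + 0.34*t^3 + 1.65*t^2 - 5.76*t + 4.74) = 1.98*t^6 - 1.36*t^5 - 1.86*t^4 + 1.78*t^3 + 5.58*t^2 - 8.36*t + 9.81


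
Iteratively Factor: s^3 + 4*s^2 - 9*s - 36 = (s - 3)*(s^2 + 7*s + 12) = (s - 3)*(s + 3)*(s + 4)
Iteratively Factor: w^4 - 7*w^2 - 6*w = (w - 3)*(w^3 + 3*w^2 + 2*w) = (w - 3)*(w + 2)*(w^2 + w) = w*(w - 3)*(w + 2)*(w + 1)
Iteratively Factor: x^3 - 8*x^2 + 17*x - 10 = (x - 2)*(x^2 - 6*x + 5) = (x - 5)*(x - 2)*(x - 1)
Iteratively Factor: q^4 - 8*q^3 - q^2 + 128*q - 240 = (q - 4)*(q^3 - 4*q^2 - 17*q + 60) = (q - 5)*(q - 4)*(q^2 + q - 12) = (q - 5)*(q - 4)*(q + 4)*(q - 3)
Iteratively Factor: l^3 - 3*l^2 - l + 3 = (l - 1)*(l^2 - 2*l - 3) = (l - 1)*(l + 1)*(l - 3)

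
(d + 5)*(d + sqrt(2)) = d^2 + sqrt(2)*d + 5*d + 5*sqrt(2)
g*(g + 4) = g^2 + 4*g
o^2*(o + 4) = o^3 + 4*o^2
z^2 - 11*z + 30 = (z - 6)*(z - 5)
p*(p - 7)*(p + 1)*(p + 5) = p^4 - p^3 - 37*p^2 - 35*p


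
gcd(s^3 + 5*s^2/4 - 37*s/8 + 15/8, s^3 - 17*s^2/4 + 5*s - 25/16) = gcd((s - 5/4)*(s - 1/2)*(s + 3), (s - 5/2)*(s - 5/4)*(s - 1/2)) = s^2 - 7*s/4 + 5/8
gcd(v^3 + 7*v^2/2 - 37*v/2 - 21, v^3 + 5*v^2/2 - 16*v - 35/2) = v^2 - 5*v/2 - 7/2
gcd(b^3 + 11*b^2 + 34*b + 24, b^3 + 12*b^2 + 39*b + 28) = b^2 + 5*b + 4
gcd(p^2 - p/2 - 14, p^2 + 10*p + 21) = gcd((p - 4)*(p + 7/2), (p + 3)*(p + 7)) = 1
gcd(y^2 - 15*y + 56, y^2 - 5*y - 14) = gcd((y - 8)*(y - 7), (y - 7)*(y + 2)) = y - 7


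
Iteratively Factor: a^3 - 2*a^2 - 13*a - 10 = (a - 5)*(a^2 + 3*a + 2) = (a - 5)*(a + 2)*(a + 1)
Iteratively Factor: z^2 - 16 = (z - 4)*(z + 4)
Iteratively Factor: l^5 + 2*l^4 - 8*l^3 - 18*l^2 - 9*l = (l + 3)*(l^4 - l^3 - 5*l^2 - 3*l) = (l + 1)*(l + 3)*(l^3 - 2*l^2 - 3*l) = l*(l + 1)*(l + 3)*(l^2 - 2*l - 3) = l*(l - 3)*(l + 1)*(l + 3)*(l + 1)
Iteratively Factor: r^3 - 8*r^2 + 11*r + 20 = (r - 5)*(r^2 - 3*r - 4) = (r - 5)*(r - 4)*(r + 1)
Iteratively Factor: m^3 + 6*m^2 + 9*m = (m + 3)*(m^2 + 3*m) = (m + 3)^2*(m)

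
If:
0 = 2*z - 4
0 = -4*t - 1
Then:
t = -1/4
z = 2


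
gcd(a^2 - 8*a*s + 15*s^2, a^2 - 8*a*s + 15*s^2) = a^2 - 8*a*s + 15*s^2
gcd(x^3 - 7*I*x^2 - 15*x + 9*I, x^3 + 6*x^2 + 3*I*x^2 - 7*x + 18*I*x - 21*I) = 1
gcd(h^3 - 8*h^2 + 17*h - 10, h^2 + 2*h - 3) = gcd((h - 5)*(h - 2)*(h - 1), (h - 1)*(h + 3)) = h - 1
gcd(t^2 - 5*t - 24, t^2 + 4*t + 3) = t + 3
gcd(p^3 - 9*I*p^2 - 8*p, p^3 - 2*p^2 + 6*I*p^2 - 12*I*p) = p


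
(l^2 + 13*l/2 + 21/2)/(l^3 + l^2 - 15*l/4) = 2*(2*l^2 + 13*l + 21)/(l*(4*l^2 + 4*l - 15))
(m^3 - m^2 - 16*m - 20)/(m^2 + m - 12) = (m^3 - m^2 - 16*m - 20)/(m^2 + m - 12)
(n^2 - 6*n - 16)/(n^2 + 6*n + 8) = (n - 8)/(n + 4)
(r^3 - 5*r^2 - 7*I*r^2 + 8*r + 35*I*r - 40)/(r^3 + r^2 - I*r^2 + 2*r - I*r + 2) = (r^2 - r*(5 + 8*I) + 40*I)/(r^2 + r*(1 - 2*I) - 2*I)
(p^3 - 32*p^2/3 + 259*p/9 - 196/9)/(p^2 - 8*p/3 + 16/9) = (3*p^2 - 28*p + 49)/(3*p - 4)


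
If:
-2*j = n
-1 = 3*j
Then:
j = -1/3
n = 2/3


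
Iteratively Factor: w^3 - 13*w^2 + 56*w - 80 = (w - 4)*(w^2 - 9*w + 20) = (w - 4)^2*(w - 5)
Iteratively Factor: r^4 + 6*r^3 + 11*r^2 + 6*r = (r)*(r^3 + 6*r^2 + 11*r + 6) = r*(r + 2)*(r^2 + 4*r + 3) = r*(r + 1)*(r + 2)*(r + 3)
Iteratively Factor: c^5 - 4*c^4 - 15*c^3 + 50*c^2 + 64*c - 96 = (c - 1)*(c^4 - 3*c^3 - 18*c^2 + 32*c + 96) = (c - 1)*(c + 2)*(c^3 - 5*c^2 - 8*c + 48) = (c - 4)*(c - 1)*(c + 2)*(c^2 - c - 12) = (c - 4)^2*(c - 1)*(c + 2)*(c + 3)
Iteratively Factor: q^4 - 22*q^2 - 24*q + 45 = (q + 3)*(q^3 - 3*q^2 - 13*q + 15) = (q - 1)*(q + 3)*(q^2 - 2*q - 15) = (q - 5)*(q - 1)*(q + 3)*(q + 3)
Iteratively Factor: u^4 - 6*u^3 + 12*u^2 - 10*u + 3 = (u - 1)*(u^3 - 5*u^2 + 7*u - 3) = (u - 1)^2*(u^2 - 4*u + 3) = (u - 3)*(u - 1)^2*(u - 1)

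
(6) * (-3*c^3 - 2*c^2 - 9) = -18*c^3 - 12*c^2 - 54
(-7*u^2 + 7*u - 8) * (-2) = 14*u^2 - 14*u + 16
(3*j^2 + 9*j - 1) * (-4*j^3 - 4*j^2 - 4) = -12*j^5 - 48*j^4 - 32*j^3 - 8*j^2 - 36*j + 4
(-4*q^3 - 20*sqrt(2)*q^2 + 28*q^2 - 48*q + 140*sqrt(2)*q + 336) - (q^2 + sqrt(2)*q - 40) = -4*q^3 - 20*sqrt(2)*q^2 + 27*q^2 - 48*q + 139*sqrt(2)*q + 376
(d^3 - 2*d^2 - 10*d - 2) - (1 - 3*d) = d^3 - 2*d^2 - 7*d - 3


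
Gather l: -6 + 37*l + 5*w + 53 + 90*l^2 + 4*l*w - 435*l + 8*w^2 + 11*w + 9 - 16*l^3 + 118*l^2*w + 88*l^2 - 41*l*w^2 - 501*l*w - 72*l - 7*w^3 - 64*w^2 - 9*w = -16*l^3 + l^2*(118*w + 178) + l*(-41*w^2 - 497*w - 470) - 7*w^3 - 56*w^2 + 7*w + 56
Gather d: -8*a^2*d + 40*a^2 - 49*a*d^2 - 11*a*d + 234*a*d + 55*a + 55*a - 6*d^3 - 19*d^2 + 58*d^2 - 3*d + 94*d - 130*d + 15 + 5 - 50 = 40*a^2 + 110*a - 6*d^3 + d^2*(39 - 49*a) + d*(-8*a^2 + 223*a - 39) - 30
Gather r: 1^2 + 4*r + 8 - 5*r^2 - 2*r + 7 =-5*r^2 + 2*r + 16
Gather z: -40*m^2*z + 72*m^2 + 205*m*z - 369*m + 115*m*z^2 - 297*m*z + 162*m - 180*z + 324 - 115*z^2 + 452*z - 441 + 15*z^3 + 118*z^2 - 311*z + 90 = 72*m^2 - 207*m + 15*z^3 + z^2*(115*m + 3) + z*(-40*m^2 - 92*m - 39) - 27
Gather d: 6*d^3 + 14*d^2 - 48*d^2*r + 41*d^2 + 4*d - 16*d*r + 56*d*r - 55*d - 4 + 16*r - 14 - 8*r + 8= 6*d^3 + d^2*(55 - 48*r) + d*(40*r - 51) + 8*r - 10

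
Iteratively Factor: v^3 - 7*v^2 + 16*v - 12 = (v - 2)*(v^2 - 5*v + 6) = (v - 3)*(v - 2)*(v - 2)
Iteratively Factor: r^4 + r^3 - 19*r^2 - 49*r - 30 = (r + 2)*(r^3 - r^2 - 17*r - 15) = (r + 2)*(r + 3)*(r^2 - 4*r - 5) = (r + 1)*(r + 2)*(r + 3)*(r - 5)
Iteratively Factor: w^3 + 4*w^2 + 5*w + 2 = (w + 1)*(w^2 + 3*w + 2) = (w + 1)*(w + 2)*(w + 1)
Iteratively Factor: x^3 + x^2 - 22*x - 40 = (x + 4)*(x^2 - 3*x - 10) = (x + 2)*(x + 4)*(x - 5)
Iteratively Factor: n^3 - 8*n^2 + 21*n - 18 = (n - 3)*(n^2 - 5*n + 6) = (n - 3)*(n - 2)*(n - 3)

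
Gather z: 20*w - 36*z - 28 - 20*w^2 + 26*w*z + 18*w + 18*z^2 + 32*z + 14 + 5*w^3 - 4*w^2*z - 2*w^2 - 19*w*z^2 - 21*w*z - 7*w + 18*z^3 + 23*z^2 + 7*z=5*w^3 - 22*w^2 + 31*w + 18*z^3 + z^2*(41 - 19*w) + z*(-4*w^2 + 5*w + 3) - 14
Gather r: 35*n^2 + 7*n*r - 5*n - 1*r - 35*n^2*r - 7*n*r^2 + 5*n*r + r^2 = 35*n^2 - 5*n + r^2*(1 - 7*n) + r*(-35*n^2 + 12*n - 1)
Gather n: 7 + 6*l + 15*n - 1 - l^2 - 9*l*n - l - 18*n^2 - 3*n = -l^2 + 5*l - 18*n^2 + n*(12 - 9*l) + 6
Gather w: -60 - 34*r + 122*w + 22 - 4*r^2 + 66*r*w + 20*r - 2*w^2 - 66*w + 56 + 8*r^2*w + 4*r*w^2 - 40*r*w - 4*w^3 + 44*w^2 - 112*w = -4*r^2 - 14*r - 4*w^3 + w^2*(4*r + 42) + w*(8*r^2 + 26*r - 56) + 18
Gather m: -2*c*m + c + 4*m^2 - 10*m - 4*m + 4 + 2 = c + 4*m^2 + m*(-2*c - 14) + 6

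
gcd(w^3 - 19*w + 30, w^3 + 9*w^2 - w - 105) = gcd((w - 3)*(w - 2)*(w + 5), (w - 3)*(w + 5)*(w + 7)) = w^2 + 2*w - 15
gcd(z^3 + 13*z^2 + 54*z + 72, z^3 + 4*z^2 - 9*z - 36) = z^2 + 7*z + 12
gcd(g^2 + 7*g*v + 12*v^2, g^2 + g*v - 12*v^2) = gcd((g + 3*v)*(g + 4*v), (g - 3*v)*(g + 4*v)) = g + 4*v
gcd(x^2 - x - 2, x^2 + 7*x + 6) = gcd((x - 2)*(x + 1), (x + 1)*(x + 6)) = x + 1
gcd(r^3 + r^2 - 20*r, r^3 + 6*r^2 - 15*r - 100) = r^2 + r - 20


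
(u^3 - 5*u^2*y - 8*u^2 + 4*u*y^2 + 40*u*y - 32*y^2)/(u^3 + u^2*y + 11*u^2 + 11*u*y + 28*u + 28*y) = (u^3 - 5*u^2*y - 8*u^2 + 4*u*y^2 + 40*u*y - 32*y^2)/(u^3 + u^2*y + 11*u^2 + 11*u*y + 28*u + 28*y)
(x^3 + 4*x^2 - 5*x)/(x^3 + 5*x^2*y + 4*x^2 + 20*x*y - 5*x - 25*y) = x/(x + 5*y)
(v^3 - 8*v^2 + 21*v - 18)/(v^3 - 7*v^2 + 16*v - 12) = (v - 3)/(v - 2)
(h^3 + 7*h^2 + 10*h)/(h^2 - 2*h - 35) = h*(h + 2)/(h - 7)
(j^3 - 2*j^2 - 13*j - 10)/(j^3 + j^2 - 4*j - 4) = (j - 5)/(j - 2)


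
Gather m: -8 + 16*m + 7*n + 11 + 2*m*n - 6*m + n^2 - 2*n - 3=m*(2*n + 10) + n^2 + 5*n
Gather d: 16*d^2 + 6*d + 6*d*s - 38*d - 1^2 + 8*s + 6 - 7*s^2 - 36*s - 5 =16*d^2 + d*(6*s - 32) - 7*s^2 - 28*s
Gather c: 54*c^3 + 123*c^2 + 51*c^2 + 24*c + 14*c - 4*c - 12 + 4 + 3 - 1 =54*c^3 + 174*c^2 + 34*c - 6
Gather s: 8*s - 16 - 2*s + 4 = 6*s - 12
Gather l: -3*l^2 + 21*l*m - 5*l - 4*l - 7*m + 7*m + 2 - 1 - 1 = -3*l^2 + l*(21*m - 9)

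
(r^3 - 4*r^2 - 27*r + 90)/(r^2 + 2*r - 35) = (r^3 - 4*r^2 - 27*r + 90)/(r^2 + 2*r - 35)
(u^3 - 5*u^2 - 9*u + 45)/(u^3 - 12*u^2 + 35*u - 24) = (u^2 - 2*u - 15)/(u^2 - 9*u + 8)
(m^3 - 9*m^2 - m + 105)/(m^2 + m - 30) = (m^2 - 4*m - 21)/(m + 6)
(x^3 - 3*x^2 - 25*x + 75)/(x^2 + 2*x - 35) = (x^2 + 2*x - 15)/(x + 7)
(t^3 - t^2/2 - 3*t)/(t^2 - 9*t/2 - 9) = t*(t - 2)/(t - 6)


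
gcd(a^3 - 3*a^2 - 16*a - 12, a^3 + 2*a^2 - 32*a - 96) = a - 6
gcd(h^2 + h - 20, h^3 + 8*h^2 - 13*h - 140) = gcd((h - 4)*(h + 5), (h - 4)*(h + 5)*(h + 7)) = h^2 + h - 20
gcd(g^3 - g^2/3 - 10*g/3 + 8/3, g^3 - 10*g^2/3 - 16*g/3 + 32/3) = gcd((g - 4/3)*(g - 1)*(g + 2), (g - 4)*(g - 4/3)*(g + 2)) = g^2 + 2*g/3 - 8/3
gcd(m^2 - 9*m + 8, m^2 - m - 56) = m - 8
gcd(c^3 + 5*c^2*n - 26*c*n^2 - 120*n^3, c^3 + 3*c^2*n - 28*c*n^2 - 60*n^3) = c^2 + c*n - 30*n^2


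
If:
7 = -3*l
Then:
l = -7/3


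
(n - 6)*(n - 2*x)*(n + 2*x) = n^3 - 6*n^2 - 4*n*x^2 + 24*x^2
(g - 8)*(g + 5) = g^2 - 3*g - 40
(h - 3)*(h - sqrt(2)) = h^2 - 3*h - sqrt(2)*h + 3*sqrt(2)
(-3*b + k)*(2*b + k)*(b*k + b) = -6*b^3*k - 6*b^3 - b^2*k^2 - b^2*k + b*k^3 + b*k^2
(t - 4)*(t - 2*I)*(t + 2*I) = t^3 - 4*t^2 + 4*t - 16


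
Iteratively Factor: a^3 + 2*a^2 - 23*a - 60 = (a + 3)*(a^2 - a - 20) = (a + 3)*(a + 4)*(a - 5)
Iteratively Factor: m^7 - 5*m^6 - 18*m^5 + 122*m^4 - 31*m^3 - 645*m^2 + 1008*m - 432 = (m - 4)*(m^6 - m^5 - 22*m^4 + 34*m^3 + 105*m^2 - 225*m + 108) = (m - 4)*(m - 3)*(m^5 + 2*m^4 - 16*m^3 - 14*m^2 + 63*m - 36) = (m - 4)*(m - 3)*(m + 4)*(m^4 - 2*m^3 - 8*m^2 + 18*m - 9) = (m - 4)*(m - 3)*(m - 1)*(m + 4)*(m^3 - m^2 - 9*m + 9) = (m - 4)*(m - 3)*(m - 1)*(m + 3)*(m + 4)*(m^2 - 4*m + 3) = (m - 4)*(m - 3)^2*(m - 1)*(m + 3)*(m + 4)*(m - 1)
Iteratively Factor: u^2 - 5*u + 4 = (u - 1)*(u - 4)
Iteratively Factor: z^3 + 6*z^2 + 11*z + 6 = (z + 2)*(z^2 + 4*z + 3) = (z + 2)*(z + 3)*(z + 1)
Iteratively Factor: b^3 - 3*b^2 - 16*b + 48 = (b + 4)*(b^2 - 7*b + 12) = (b - 3)*(b + 4)*(b - 4)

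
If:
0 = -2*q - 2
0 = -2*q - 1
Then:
No Solution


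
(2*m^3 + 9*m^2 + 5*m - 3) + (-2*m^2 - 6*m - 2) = 2*m^3 + 7*m^2 - m - 5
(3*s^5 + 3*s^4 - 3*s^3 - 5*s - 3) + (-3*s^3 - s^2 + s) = 3*s^5 + 3*s^4 - 6*s^3 - s^2 - 4*s - 3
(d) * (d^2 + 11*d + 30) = d^3 + 11*d^2 + 30*d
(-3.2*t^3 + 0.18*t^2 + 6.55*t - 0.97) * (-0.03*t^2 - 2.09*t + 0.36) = 0.096*t^5 + 6.6826*t^4 - 1.7247*t^3 - 13.5956*t^2 + 4.3853*t - 0.3492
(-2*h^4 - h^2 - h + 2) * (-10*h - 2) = 20*h^5 + 4*h^4 + 10*h^3 + 12*h^2 - 18*h - 4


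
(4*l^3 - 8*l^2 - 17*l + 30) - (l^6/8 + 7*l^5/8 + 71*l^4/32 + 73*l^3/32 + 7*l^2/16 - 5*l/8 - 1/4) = -l^6/8 - 7*l^5/8 - 71*l^4/32 + 55*l^3/32 - 135*l^2/16 - 131*l/8 + 121/4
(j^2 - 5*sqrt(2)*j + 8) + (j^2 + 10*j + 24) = 2*j^2 - 5*sqrt(2)*j + 10*j + 32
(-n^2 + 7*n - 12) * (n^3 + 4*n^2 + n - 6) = -n^5 + 3*n^4 + 15*n^3 - 35*n^2 - 54*n + 72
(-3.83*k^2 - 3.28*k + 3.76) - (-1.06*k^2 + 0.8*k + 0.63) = -2.77*k^2 - 4.08*k + 3.13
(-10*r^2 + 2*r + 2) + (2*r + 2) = -10*r^2 + 4*r + 4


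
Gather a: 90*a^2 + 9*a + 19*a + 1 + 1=90*a^2 + 28*a + 2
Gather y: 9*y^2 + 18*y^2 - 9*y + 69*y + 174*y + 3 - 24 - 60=27*y^2 + 234*y - 81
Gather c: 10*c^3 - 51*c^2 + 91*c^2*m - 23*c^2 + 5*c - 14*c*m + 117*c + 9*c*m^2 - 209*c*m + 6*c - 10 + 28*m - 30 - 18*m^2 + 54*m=10*c^3 + c^2*(91*m - 74) + c*(9*m^2 - 223*m + 128) - 18*m^2 + 82*m - 40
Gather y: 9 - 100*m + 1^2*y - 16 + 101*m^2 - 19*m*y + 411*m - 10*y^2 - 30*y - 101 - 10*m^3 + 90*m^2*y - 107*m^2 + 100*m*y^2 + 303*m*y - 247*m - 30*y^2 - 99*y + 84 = -10*m^3 - 6*m^2 + 64*m + y^2*(100*m - 40) + y*(90*m^2 + 284*m - 128) - 24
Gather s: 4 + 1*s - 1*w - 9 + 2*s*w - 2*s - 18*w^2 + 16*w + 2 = s*(2*w - 1) - 18*w^2 + 15*w - 3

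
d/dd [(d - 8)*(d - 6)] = 2*d - 14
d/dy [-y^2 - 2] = -2*y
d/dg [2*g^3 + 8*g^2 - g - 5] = 6*g^2 + 16*g - 1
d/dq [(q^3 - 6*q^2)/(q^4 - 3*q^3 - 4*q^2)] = (-q^2 + 12*q - 22)/(q^4 - 6*q^3 + q^2 + 24*q + 16)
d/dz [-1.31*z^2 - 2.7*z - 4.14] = -2.62*z - 2.7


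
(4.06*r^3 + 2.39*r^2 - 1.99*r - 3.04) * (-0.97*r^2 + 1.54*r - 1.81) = -3.9382*r^5 + 3.9341*r^4 - 1.7377*r^3 - 4.4417*r^2 - 1.0797*r + 5.5024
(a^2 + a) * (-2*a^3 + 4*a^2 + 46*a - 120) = -2*a^5 + 2*a^4 + 50*a^3 - 74*a^2 - 120*a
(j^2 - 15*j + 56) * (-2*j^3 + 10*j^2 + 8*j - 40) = -2*j^5 + 40*j^4 - 254*j^3 + 400*j^2 + 1048*j - 2240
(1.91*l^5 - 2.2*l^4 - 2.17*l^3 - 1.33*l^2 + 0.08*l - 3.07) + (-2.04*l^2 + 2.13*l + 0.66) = 1.91*l^5 - 2.2*l^4 - 2.17*l^3 - 3.37*l^2 + 2.21*l - 2.41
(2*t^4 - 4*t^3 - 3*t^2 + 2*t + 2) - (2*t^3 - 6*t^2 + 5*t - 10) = 2*t^4 - 6*t^3 + 3*t^2 - 3*t + 12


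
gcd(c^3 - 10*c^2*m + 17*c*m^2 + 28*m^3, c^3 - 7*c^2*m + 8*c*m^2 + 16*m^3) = c^2 - 3*c*m - 4*m^2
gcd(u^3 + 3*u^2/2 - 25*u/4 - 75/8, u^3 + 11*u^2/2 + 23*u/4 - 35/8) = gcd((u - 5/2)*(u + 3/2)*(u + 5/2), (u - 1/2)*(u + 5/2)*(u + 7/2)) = u + 5/2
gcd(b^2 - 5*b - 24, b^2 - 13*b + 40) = b - 8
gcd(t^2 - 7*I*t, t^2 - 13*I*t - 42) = t - 7*I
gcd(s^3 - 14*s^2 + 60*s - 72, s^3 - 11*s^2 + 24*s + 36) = s^2 - 12*s + 36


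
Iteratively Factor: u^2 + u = (u)*(u + 1)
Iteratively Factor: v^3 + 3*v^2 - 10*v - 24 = (v - 3)*(v^2 + 6*v + 8) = (v - 3)*(v + 4)*(v + 2)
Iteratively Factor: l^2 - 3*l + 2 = (l - 1)*(l - 2)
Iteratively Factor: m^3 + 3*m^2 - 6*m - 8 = (m + 1)*(m^2 + 2*m - 8) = (m + 1)*(m + 4)*(m - 2)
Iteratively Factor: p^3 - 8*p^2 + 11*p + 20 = (p - 5)*(p^2 - 3*p - 4) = (p - 5)*(p - 4)*(p + 1)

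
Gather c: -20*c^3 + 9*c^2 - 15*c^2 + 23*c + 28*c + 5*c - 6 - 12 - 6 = -20*c^3 - 6*c^2 + 56*c - 24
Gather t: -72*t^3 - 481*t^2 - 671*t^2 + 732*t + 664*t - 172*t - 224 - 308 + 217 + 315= -72*t^3 - 1152*t^2 + 1224*t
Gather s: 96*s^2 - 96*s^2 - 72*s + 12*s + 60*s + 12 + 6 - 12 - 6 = 0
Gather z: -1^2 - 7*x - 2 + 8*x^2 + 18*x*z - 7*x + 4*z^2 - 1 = 8*x^2 + 18*x*z - 14*x + 4*z^2 - 4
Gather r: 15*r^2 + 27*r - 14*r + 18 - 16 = 15*r^2 + 13*r + 2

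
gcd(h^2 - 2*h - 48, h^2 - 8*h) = h - 8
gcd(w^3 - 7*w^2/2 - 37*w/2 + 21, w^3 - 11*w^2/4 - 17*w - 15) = w - 6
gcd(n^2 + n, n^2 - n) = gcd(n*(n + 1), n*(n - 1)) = n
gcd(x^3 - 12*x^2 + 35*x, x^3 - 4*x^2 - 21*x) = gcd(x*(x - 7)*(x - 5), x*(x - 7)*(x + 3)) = x^2 - 7*x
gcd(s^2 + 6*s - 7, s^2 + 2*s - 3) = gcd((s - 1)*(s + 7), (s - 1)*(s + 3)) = s - 1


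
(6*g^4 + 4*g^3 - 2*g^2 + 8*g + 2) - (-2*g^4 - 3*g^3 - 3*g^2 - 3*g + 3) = 8*g^4 + 7*g^3 + g^2 + 11*g - 1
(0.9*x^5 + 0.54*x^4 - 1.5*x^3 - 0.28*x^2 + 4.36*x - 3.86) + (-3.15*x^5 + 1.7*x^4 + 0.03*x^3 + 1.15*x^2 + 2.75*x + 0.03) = -2.25*x^5 + 2.24*x^4 - 1.47*x^3 + 0.87*x^2 + 7.11*x - 3.83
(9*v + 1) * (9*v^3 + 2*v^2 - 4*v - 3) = 81*v^4 + 27*v^3 - 34*v^2 - 31*v - 3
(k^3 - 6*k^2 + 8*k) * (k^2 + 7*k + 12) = k^5 + k^4 - 22*k^3 - 16*k^2 + 96*k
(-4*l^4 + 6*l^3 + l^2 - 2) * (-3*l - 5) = 12*l^5 + 2*l^4 - 33*l^3 - 5*l^2 + 6*l + 10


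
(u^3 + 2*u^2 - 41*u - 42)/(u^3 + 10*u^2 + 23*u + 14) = (u - 6)/(u + 2)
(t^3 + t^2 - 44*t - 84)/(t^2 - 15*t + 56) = (t^2 + 8*t + 12)/(t - 8)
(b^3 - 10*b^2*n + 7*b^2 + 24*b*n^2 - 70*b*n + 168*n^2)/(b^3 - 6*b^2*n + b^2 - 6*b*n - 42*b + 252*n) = (b - 4*n)/(b - 6)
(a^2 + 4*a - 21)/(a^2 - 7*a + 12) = (a + 7)/(a - 4)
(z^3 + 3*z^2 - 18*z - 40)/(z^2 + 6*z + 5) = (z^2 - 2*z - 8)/(z + 1)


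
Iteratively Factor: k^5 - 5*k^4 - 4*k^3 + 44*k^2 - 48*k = (k - 4)*(k^4 - k^3 - 8*k^2 + 12*k) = (k - 4)*(k + 3)*(k^3 - 4*k^2 + 4*k) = (k - 4)*(k - 2)*(k + 3)*(k^2 - 2*k) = (k - 4)*(k - 2)^2*(k + 3)*(k)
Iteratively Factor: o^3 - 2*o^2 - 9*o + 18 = (o - 2)*(o^2 - 9) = (o - 3)*(o - 2)*(o + 3)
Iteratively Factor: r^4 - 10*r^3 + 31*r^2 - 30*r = (r)*(r^3 - 10*r^2 + 31*r - 30) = r*(r - 2)*(r^2 - 8*r + 15) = r*(r - 5)*(r - 2)*(r - 3)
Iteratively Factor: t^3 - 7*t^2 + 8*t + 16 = (t + 1)*(t^2 - 8*t + 16) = (t - 4)*(t + 1)*(t - 4)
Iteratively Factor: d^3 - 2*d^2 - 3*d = (d)*(d^2 - 2*d - 3) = d*(d + 1)*(d - 3)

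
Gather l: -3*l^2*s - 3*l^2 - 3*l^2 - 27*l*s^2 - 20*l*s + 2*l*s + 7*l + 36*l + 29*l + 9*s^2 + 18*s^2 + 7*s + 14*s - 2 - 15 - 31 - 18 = l^2*(-3*s - 6) + l*(-27*s^2 - 18*s + 72) + 27*s^2 + 21*s - 66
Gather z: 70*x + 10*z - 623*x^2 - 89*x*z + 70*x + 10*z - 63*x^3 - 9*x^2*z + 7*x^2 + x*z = -63*x^3 - 616*x^2 + 140*x + z*(-9*x^2 - 88*x + 20)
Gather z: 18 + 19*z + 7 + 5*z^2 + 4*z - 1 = 5*z^2 + 23*z + 24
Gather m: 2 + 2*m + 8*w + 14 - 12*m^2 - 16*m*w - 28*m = -12*m^2 + m*(-16*w - 26) + 8*w + 16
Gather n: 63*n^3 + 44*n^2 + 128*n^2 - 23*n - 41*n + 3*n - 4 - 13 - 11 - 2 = 63*n^3 + 172*n^2 - 61*n - 30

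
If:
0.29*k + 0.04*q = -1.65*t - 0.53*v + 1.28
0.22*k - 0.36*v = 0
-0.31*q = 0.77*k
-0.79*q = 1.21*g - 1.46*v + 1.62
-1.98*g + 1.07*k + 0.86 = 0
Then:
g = 0.96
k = 0.97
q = -2.42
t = 0.47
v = 0.60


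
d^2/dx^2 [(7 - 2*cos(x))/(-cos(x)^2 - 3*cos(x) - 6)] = 2*(-18*(1 - cos(2*x))^2*cos(x) + 34*(1 - cos(2*x))^2 - 1163*cos(x) - 86*cos(2*x) + 123*cos(3*x) + 4*cos(5*x) - 678)/(6*cos(x) + cos(2*x) + 13)^3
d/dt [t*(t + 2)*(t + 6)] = 3*t^2 + 16*t + 12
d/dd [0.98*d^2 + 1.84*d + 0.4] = 1.96*d + 1.84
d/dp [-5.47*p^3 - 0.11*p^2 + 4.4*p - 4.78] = -16.41*p^2 - 0.22*p + 4.4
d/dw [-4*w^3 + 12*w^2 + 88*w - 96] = -12*w^2 + 24*w + 88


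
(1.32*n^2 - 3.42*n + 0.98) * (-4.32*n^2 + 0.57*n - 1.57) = -5.7024*n^4 + 15.5268*n^3 - 8.2554*n^2 + 5.928*n - 1.5386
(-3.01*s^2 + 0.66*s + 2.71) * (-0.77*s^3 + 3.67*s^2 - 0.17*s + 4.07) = 2.3177*s^5 - 11.5549*s^4 + 0.8472*s^3 - 2.4172*s^2 + 2.2255*s + 11.0297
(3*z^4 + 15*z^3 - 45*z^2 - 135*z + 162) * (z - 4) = 3*z^5 + 3*z^4 - 105*z^3 + 45*z^2 + 702*z - 648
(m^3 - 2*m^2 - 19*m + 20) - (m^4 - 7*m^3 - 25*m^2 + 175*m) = -m^4 + 8*m^3 + 23*m^2 - 194*m + 20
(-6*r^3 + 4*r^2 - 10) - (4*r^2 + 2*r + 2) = -6*r^3 - 2*r - 12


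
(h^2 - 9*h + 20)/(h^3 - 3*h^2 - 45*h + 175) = (h - 4)/(h^2 + 2*h - 35)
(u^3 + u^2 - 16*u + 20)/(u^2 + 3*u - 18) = (u^3 + u^2 - 16*u + 20)/(u^2 + 3*u - 18)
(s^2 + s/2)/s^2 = (s + 1/2)/s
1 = 1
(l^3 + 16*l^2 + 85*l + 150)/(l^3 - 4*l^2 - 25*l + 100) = (l^2 + 11*l + 30)/(l^2 - 9*l + 20)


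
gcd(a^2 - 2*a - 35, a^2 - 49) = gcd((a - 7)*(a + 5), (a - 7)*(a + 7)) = a - 7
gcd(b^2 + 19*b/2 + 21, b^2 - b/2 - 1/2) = 1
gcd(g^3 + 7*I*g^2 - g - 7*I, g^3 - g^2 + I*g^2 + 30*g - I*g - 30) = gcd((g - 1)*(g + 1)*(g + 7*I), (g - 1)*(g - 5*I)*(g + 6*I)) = g - 1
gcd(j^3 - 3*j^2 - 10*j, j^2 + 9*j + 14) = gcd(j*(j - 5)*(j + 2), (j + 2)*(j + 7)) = j + 2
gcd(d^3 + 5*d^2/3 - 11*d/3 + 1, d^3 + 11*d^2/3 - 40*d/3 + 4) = d - 1/3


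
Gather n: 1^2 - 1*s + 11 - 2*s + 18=30 - 3*s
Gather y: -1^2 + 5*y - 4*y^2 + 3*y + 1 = -4*y^2 + 8*y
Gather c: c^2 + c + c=c^2 + 2*c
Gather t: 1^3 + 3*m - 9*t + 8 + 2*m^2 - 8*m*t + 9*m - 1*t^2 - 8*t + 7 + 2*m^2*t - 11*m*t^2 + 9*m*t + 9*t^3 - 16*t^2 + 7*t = 2*m^2 + 12*m + 9*t^3 + t^2*(-11*m - 17) + t*(2*m^2 + m - 10) + 16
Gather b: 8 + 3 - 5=6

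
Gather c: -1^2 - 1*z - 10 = -z - 11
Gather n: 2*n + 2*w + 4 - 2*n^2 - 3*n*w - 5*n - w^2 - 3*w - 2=-2*n^2 + n*(-3*w - 3) - w^2 - w + 2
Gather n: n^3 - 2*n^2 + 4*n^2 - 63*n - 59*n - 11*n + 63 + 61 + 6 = n^3 + 2*n^2 - 133*n + 130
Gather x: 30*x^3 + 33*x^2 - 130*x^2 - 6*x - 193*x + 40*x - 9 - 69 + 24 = 30*x^3 - 97*x^2 - 159*x - 54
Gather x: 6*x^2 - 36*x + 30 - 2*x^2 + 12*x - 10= 4*x^2 - 24*x + 20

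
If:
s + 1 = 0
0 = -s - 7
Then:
No Solution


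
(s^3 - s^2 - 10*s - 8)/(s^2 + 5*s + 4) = (s^2 - 2*s - 8)/(s + 4)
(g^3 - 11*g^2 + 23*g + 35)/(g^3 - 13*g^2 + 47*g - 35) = (g + 1)/(g - 1)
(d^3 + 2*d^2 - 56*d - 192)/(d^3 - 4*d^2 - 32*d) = (d + 6)/d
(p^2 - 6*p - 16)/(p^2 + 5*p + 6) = (p - 8)/(p + 3)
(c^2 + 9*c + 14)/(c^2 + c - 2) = (c + 7)/(c - 1)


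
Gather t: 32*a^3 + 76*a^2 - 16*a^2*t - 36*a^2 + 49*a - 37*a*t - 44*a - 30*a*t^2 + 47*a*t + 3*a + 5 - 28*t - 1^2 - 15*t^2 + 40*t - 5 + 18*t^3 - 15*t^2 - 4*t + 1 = 32*a^3 + 40*a^2 + 8*a + 18*t^3 + t^2*(-30*a - 30) + t*(-16*a^2 + 10*a + 8)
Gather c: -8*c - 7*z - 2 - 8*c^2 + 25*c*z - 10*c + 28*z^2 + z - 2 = -8*c^2 + c*(25*z - 18) + 28*z^2 - 6*z - 4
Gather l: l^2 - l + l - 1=l^2 - 1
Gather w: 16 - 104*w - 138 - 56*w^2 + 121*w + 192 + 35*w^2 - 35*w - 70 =-21*w^2 - 18*w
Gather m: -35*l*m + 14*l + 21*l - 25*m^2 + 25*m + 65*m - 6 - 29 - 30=35*l - 25*m^2 + m*(90 - 35*l) - 65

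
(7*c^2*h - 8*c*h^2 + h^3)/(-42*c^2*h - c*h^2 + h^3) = (-c + h)/(6*c + h)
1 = 1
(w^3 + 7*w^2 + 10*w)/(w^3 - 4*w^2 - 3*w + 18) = w*(w + 5)/(w^2 - 6*w + 9)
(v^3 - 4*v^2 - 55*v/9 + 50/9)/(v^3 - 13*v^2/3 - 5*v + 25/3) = (v - 2/3)/(v - 1)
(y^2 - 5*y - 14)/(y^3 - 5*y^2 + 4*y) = (y^2 - 5*y - 14)/(y*(y^2 - 5*y + 4))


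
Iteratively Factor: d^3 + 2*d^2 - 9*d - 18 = (d - 3)*(d^2 + 5*d + 6) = (d - 3)*(d + 2)*(d + 3)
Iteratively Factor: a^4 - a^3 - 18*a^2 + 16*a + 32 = (a + 4)*(a^3 - 5*a^2 + 2*a + 8) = (a - 4)*(a + 4)*(a^2 - a - 2) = (a - 4)*(a + 1)*(a + 4)*(a - 2)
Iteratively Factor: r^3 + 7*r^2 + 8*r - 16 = (r - 1)*(r^2 + 8*r + 16) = (r - 1)*(r + 4)*(r + 4)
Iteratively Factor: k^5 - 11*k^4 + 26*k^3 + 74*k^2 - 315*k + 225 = (k - 5)*(k^4 - 6*k^3 - 4*k^2 + 54*k - 45) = (k - 5)*(k - 1)*(k^3 - 5*k^2 - 9*k + 45) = (k - 5)*(k - 3)*(k - 1)*(k^2 - 2*k - 15) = (k - 5)^2*(k - 3)*(k - 1)*(k + 3)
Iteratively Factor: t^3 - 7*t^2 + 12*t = (t)*(t^2 - 7*t + 12) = t*(t - 4)*(t - 3)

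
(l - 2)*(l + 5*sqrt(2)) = l^2 - 2*l + 5*sqrt(2)*l - 10*sqrt(2)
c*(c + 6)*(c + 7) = c^3 + 13*c^2 + 42*c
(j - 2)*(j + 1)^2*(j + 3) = j^4 + 3*j^3 - 3*j^2 - 11*j - 6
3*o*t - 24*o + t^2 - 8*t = (3*o + t)*(t - 8)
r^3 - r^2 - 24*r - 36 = (r - 6)*(r + 2)*(r + 3)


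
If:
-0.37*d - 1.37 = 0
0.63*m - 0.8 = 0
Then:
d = -3.70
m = 1.27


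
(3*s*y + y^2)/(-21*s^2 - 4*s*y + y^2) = y/(-7*s + y)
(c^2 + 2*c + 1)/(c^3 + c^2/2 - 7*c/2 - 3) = 2*(c + 1)/(2*c^2 - c - 6)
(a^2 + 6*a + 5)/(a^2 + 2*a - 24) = (a^2 + 6*a + 5)/(a^2 + 2*a - 24)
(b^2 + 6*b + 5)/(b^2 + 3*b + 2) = (b + 5)/(b + 2)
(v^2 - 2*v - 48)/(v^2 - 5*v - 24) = (v + 6)/(v + 3)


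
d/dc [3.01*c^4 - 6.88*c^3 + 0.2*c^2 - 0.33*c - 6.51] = 12.04*c^3 - 20.64*c^2 + 0.4*c - 0.33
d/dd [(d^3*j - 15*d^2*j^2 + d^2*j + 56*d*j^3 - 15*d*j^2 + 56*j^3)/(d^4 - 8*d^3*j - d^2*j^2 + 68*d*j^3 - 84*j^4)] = j*(-d^3 + 14*d^2*j - 2*d^2 + 12*d*j^2 + 21*d*j + 48*j^3 + 26*j^2)/(d^5 - 15*d^3*j^2 + 10*d^2*j^3 + 60*d*j^4 - 72*j^5)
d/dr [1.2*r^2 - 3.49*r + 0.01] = 2.4*r - 3.49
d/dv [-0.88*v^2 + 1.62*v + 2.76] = 1.62 - 1.76*v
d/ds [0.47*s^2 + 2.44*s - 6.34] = 0.94*s + 2.44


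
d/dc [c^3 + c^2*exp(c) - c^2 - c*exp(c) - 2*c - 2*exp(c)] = c^2*exp(c) + 3*c^2 + c*exp(c) - 2*c - 3*exp(c) - 2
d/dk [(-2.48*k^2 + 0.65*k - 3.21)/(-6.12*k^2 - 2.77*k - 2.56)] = (10.8476*k^2 - 26.5928*k - 10.5557)/(37.4544*k^4 + 33.9048*k^3 + 39.0073*k^2 + 14.1824*k + 6.5536)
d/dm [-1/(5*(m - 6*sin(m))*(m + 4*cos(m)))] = ((1 - 4*sin(m))*(m - 6*sin(m)) + (1 - 6*cos(m))*(m + 4*cos(m)))/(5*(m - 6*sin(m))^2*(m + 4*cos(m))^2)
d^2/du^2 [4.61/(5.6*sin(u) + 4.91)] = (-144.5696*sin(u)^2 + 126.75656*sin(u) + 289.1392)/(5.6*sin(u) + 4.91)^3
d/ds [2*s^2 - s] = 4*s - 1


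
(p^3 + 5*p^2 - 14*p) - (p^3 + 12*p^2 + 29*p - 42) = -7*p^2 - 43*p + 42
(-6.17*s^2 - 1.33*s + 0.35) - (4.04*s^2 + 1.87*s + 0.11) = -10.21*s^2 - 3.2*s + 0.24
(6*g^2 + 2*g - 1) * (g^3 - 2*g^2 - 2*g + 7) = 6*g^5 - 10*g^4 - 17*g^3 + 40*g^2 + 16*g - 7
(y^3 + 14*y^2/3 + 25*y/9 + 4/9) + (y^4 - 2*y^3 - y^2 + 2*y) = y^4 - y^3 + 11*y^2/3 + 43*y/9 + 4/9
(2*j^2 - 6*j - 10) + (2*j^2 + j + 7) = 4*j^2 - 5*j - 3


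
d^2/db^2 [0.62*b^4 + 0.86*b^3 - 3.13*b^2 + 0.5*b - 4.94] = 7.44*b^2 + 5.16*b - 6.26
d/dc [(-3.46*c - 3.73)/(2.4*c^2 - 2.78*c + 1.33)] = (8.304*c^2 + 17.904*c - 14.9712)/(5.76*c^4 - 13.344*c^3 + 14.1124*c^2 - 7.3948*c + 1.7689)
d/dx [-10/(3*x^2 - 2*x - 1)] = 20*(3*x - 1)/(-3*x^2 + 2*x + 1)^2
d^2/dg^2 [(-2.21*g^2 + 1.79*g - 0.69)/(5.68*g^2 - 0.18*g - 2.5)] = (110.980384*g^3 - 321.858336*g^2 + 156.740736*g - 48.876712)/(183.250432*g^6 - 17.421696*g^5 - 241.415904*g^4 + 15.330168*g^3 + 106.257*g^2 - 3.375*g - 15.625)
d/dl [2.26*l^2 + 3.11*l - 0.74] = 4.52*l + 3.11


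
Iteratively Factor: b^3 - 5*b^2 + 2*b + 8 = (b - 2)*(b^2 - 3*b - 4) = (b - 4)*(b - 2)*(b + 1)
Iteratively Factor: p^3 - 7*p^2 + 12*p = (p)*(p^2 - 7*p + 12) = p*(p - 4)*(p - 3)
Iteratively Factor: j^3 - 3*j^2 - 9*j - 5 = (j + 1)*(j^2 - 4*j - 5) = (j - 5)*(j + 1)*(j + 1)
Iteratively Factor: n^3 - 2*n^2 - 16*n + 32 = (n - 4)*(n^2 + 2*n - 8) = (n - 4)*(n + 4)*(n - 2)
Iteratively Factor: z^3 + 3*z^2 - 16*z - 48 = (z - 4)*(z^2 + 7*z + 12) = (z - 4)*(z + 3)*(z + 4)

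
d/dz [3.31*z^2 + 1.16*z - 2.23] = 6.62*z + 1.16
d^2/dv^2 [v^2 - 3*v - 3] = 2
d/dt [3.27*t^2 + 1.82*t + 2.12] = 6.54*t + 1.82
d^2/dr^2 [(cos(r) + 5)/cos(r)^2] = (5*cos(r) - 40*cos(2*r) - cos(3*r) + 80)/(4*cos(r)^4)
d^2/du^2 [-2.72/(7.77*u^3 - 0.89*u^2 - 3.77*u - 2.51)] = ((126.8064*u - 4.8416)*(-7.77*u^3 + 0.89*u^2 + 3.77*u + 2.51) + 2.72*(-46.62*u^2 + 3.56*u + 7.54)*(-23.31*u^2 + 1.78*u + 3.77))/(-7.77*u^3 + 0.89*u^2 + 3.77*u + 2.51)^3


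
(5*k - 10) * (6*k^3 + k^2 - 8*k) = 30*k^4 - 55*k^3 - 50*k^2 + 80*k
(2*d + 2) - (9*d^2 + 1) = -9*d^2 + 2*d + 1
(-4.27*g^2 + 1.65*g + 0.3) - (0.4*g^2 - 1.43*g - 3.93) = -4.67*g^2 + 3.08*g + 4.23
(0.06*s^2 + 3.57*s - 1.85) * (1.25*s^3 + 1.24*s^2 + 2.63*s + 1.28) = 0.075*s^5 + 4.5369*s^4 + 2.2721*s^3 + 7.1719*s^2 - 0.2959*s - 2.368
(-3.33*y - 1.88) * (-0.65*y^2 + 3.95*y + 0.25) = 2.1645*y^3 - 11.9315*y^2 - 8.2585*y - 0.47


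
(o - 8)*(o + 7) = o^2 - o - 56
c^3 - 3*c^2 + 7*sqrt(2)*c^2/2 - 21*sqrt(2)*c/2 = c*(c - 3)*(c + 7*sqrt(2)/2)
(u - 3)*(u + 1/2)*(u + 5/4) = u^3 - 5*u^2/4 - 37*u/8 - 15/8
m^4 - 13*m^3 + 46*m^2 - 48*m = m*(m - 8)*(m - 3)*(m - 2)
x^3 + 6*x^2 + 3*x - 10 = (x - 1)*(x + 2)*(x + 5)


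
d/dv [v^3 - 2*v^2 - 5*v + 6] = 3*v^2 - 4*v - 5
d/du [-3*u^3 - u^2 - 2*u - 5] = -9*u^2 - 2*u - 2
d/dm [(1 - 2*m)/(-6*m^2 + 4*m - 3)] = 2*(-6*m^2 + 6*m + 1)/(36*m^4 - 48*m^3 + 52*m^2 - 24*m + 9)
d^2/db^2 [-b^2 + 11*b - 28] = -2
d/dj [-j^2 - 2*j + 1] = -2*j - 2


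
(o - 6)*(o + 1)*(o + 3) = o^3 - 2*o^2 - 21*o - 18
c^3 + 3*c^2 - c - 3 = (c - 1)*(c + 1)*(c + 3)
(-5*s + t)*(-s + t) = 5*s^2 - 6*s*t + t^2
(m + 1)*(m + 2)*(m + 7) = m^3 + 10*m^2 + 23*m + 14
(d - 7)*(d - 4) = d^2 - 11*d + 28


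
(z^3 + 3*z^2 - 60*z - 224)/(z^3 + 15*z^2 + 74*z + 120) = (z^2 - z - 56)/(z^2 + 11*z + 30)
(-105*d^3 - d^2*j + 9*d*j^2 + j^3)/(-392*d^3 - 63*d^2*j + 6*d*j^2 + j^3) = (15*d^2 - 2*d*j - j^2)/(56*d^2 + d*j - j^2)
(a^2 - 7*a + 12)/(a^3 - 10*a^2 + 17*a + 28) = (a - 3)/(a^2 - 6*a - 7)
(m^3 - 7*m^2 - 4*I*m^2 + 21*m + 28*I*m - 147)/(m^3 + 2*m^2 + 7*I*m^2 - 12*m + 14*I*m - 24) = (m^2 + m*(-7 - 7*I) + 49*I)/(m^2 + m*(2 + 4*I) + 8*I)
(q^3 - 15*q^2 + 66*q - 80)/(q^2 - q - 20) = (q^2 - 10*q + 16)/(q + 4)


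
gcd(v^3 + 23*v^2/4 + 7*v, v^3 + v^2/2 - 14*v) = v^2 + 4*v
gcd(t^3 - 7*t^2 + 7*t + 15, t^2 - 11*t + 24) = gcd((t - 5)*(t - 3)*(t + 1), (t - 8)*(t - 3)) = t - 3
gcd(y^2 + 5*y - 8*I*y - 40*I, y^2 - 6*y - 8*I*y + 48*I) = y - 8*I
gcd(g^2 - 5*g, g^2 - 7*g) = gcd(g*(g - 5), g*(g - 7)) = g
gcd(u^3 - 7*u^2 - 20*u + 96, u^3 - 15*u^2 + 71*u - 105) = u - 3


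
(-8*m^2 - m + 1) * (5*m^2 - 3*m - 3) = -40*m^4 + 19*m^3 + 32*m^2 - 3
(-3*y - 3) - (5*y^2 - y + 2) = -5*y^2 - 2*y - 5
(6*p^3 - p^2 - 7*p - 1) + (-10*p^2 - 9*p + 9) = 6*p^3 - 11*p^2 - 16*p + 8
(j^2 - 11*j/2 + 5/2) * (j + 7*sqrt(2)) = j^3 - 11*j^2/2 + 7*sqrt(2)*j^2 - 77*sqrt(2)*j/2 + 5*j/2 + 35*sqrt(2)/2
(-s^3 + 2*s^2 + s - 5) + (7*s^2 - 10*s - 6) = -s^3 + 9*s^2 - 9*s - 11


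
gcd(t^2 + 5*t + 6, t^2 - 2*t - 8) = t + 2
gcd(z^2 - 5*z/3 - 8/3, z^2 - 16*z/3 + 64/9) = z - 8/3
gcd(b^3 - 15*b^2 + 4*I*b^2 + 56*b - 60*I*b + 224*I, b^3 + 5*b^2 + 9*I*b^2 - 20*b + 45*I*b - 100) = b + 4*I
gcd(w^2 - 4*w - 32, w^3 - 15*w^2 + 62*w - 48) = w - 8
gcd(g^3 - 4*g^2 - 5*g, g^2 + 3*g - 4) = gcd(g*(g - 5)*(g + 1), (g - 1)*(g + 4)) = 1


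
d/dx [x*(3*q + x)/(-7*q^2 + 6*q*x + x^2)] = (-2*x*(3*q + x)^2 + (3*q + 2*x)*(-7*q^2 + 6*q*x + x^2))/(-7*q^2 + 6*q*x + x^2)^2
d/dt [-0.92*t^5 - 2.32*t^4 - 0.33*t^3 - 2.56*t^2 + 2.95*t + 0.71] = -4.6*t^4 - 9.28*t^3 - 0.99*t^2 - 5.12*t + 2.95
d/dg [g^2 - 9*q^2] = 2*g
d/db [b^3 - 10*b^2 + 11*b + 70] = 3*b^2 - 20*b + 11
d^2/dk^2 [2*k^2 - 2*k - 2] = 4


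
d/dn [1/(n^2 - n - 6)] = (1 - 2*n)/(-n^2 + n + 6)^2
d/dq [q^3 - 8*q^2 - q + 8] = 3*q^2 - 16*q - 1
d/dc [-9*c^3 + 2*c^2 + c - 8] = -27*c^2 + 4*c + 1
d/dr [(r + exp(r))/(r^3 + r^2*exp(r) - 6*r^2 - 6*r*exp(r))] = 2*(3 - r)/(r^2*(r^2 - 12*r + 36))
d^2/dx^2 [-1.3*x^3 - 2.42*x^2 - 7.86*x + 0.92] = -7.8*x - 4.84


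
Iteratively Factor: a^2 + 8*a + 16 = (a + 4)*(a + 4)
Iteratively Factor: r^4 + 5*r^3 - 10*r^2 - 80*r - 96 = (r + 2)*(r^3 + 3*r^2 - 16*r - 48) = (r - 4)*(r + 2)*(r^2 + 7*r + 12) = (r - 4)*(r + 2)*(r + 3)*(r + 4)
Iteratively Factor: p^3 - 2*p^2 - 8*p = (p - 4)*(p^2 + 2*p) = p*(p - 4)*(p + 2)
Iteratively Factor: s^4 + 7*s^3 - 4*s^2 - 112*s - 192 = (s - 4)*(s^3 + 11*s^2 + 40*s + 48) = (s - 4)*(s + 4)*(s^2 + 7*s + 12) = (s - 4)*(s + 4)^2*(s + 3)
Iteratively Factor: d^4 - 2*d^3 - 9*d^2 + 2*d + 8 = (d - 4)*(d^3 + 2*d^2 - d - 2) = (d - 4)*(d - 1)*(d^2 + 3*d + 2) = (d - 4)*(d - 1)*(d + 2)*(d + 1)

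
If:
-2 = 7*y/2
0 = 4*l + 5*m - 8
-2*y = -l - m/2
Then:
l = -68/21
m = 88/21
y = -4/7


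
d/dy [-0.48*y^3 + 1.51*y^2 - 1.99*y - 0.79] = -1.44*y^2 + 3.02*y - 1.99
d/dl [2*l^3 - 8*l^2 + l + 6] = 6*l^2 - 16*l + 1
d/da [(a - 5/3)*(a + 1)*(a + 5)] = 3*a^2 + 26*a/3 - 5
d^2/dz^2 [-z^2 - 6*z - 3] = -2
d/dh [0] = 0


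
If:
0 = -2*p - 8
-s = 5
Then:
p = -4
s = -5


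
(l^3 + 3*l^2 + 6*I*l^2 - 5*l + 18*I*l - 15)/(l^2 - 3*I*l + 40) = (l^2 + l*(3 + I) + 3*I)/(l - 8*I)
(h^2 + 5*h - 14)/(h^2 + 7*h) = (h - 2)/h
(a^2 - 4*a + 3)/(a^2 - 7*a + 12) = (a - 1)/(a - 4)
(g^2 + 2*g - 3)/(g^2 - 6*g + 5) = (g + 3)/(g - 5)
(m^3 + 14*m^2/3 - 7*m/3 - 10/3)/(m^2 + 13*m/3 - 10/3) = (3*m^2 - m - 2)/(3*m - 2)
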